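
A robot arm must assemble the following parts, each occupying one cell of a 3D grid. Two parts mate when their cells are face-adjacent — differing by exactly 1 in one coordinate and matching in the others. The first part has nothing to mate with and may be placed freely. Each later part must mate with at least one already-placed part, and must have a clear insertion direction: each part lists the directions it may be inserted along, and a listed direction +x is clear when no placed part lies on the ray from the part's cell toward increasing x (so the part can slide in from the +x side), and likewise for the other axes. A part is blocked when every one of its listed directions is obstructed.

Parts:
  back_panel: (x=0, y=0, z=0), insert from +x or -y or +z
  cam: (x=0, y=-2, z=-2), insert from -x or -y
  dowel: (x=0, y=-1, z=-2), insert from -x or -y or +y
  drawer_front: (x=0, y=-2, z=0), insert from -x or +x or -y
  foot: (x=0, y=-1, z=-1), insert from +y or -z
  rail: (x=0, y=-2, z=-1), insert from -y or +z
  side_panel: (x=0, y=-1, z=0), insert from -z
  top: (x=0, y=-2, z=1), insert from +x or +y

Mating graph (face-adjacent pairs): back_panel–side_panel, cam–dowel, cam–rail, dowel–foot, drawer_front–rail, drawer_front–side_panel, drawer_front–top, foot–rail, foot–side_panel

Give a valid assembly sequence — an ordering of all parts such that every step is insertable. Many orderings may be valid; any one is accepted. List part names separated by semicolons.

1. cam@(0, -2, -2) [-x clear] — {cam}
2. rail@(0, -2, -1) [-y clear] — {cam, rail}
3. drawer_front@(0, -2, 0) [-x clear] — {cam, drawer_front, rail}
4. top@(0, -2, 1) [+x clear] — {cam, drawer_front, rail, top}
5. side_panel@(0, -1, 0) [-z clear] — {cam, drawer_front, rail, side_panel, top}
6. back_panel@(0, 0, 0) [+x clear] — {back_panel, cam, drawer_front, rail, side_panel, top}
7. foot@(0, -1, -1) [+y clear] — {back_panel, cam, drawer_front, foot, rail, side_panel, top}
8. dowel@(0, -1, -2) [-x clear] — {back_panel, cam, dowel, drawer_front, foot, rail, side_panel, top}

cam; rail; drawer_front; top; side_panel; back_panel; foot; dowel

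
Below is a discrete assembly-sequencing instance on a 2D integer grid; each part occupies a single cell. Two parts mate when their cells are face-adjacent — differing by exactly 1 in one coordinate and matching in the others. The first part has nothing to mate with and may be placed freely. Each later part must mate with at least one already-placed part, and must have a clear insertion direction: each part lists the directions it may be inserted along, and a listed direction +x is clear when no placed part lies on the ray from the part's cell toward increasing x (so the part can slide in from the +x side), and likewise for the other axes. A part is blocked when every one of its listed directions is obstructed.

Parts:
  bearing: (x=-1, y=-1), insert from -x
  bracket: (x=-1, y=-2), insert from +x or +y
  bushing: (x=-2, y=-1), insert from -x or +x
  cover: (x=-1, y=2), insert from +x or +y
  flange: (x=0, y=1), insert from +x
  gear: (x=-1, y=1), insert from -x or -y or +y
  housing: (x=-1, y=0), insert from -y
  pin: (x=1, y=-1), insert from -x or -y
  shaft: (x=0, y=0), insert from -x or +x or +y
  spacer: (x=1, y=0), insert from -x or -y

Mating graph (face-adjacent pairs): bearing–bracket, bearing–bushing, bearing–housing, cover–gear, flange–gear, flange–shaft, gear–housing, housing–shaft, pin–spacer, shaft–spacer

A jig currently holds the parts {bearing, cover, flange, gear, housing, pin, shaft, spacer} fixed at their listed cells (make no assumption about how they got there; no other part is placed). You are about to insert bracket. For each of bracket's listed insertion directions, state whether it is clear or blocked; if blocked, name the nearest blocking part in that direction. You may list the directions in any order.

+x: ray from bracket(-1, -2) has no placed part ⇒ clear
+y: nearest on ray is bearing@(-1, -1) ⇒ blocked

+x: clear; +y: blocked by bearing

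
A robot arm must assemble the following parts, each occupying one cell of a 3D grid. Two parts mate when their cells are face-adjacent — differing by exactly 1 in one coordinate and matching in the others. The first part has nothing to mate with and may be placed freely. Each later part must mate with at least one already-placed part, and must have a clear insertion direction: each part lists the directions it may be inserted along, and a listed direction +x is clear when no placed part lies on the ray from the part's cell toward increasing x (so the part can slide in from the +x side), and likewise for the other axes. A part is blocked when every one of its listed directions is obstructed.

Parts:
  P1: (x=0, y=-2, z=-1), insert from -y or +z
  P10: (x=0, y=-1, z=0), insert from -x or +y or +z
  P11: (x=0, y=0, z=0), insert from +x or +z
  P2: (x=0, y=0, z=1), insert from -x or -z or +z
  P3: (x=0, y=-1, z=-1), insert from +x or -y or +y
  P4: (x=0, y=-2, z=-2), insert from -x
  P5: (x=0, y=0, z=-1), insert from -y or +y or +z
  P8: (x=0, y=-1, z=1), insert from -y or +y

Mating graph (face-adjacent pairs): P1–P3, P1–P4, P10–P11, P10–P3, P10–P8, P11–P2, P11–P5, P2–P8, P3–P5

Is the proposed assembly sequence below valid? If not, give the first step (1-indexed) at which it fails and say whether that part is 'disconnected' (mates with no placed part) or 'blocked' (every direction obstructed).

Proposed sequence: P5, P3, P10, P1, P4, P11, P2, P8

Valid

1. P5@(0, 0, -1) [-y clear] — {P5}
2. P3@(0, -1, -1) [+x clear] — {P3, P5}
3. P10@(0, -1, 0) [-x clear] — {P10, P3, P5}
4. P1@(0, -2, -1) [-y clear] — {P1, P10, P3, P5}
5. P4@(0, -2, -2) [-x clear] — {P1, P10, P3, P4, P5}
6. P11@(0, 0, 0) [+x clear] — {P1, P10, P11, P3, P4, P5}
7. P2@(0, 0, 1) [-x clear] — {P1, P10, P11, P2, P3, P4, P5}
8. P8@(0, -1, 1) [-y clear] — {P1, P10, P11, P2, P3, P4, P5, P8}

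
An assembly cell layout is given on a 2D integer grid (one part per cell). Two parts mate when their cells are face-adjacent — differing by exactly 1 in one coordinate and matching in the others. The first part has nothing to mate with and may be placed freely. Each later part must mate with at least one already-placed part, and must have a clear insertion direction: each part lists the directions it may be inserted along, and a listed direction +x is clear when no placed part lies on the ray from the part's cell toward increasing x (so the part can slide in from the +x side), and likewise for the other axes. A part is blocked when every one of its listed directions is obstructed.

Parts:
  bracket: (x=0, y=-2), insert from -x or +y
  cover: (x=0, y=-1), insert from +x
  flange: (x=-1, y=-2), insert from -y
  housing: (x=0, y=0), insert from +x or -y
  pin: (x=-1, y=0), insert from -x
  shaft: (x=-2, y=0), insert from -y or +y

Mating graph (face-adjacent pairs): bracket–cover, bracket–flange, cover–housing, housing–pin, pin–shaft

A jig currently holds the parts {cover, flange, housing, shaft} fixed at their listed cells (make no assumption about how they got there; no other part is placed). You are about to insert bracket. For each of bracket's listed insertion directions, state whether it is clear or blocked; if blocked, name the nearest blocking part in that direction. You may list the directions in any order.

+y: blocked by cover; -x: blocked by flange

-x: nearest on ray is flange@(-1, -2) ⇒ blocked
+y: nearest on ray is cover@(0, -1) ⇒ blocked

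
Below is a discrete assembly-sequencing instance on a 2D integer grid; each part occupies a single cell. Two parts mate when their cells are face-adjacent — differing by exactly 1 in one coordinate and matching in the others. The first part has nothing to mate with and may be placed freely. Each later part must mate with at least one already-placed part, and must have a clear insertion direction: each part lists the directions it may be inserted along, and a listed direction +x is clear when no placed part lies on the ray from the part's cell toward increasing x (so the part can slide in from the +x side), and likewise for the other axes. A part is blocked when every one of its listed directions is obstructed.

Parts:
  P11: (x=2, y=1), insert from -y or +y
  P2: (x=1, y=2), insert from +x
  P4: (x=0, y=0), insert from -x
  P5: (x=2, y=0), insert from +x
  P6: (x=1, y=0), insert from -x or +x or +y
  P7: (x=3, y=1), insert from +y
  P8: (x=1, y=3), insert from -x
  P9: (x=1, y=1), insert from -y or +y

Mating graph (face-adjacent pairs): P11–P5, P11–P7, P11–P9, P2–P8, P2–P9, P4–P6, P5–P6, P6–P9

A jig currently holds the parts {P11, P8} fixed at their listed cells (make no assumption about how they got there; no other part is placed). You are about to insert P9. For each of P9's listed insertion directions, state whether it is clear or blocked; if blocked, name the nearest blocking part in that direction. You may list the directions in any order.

+y: blocked by P8; -y: clear

-y: ray from P9(1, 1) has no placed part ⇒ clear
+y: nearest on ray is P8@(1, 3) ⇒ blocked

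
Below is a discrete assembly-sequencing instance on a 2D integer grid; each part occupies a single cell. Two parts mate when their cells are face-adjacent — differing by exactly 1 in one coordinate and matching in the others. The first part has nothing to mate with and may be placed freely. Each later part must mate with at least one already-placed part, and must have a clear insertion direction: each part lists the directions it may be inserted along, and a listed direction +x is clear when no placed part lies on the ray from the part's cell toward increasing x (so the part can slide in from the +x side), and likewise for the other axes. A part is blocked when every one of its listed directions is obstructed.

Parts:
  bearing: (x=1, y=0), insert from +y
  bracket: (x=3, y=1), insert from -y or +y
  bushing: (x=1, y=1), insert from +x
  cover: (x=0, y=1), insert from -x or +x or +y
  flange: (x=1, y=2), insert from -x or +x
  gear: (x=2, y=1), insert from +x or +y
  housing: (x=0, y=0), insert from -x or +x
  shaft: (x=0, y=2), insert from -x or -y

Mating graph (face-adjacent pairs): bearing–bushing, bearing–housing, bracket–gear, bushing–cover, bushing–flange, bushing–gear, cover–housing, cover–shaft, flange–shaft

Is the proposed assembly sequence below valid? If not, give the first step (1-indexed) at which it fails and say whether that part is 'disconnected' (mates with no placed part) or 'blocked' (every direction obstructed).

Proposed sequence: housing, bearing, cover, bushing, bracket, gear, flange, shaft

1. housing@(0, 0) [-x clear] — {housing}
2. bearing@(1, 0) [+y clear] — {bearing, housing}
3. cover@(0, 1) [-x clear] — {bearing, cover, housing}
4. bushing@(1, 1) [+x clear] — {bearing, bushing, cover, housing}
5. bracket@(3, 1) — no placed neighbour ⇒ disconnected

Invalid at step 5 (disconnected)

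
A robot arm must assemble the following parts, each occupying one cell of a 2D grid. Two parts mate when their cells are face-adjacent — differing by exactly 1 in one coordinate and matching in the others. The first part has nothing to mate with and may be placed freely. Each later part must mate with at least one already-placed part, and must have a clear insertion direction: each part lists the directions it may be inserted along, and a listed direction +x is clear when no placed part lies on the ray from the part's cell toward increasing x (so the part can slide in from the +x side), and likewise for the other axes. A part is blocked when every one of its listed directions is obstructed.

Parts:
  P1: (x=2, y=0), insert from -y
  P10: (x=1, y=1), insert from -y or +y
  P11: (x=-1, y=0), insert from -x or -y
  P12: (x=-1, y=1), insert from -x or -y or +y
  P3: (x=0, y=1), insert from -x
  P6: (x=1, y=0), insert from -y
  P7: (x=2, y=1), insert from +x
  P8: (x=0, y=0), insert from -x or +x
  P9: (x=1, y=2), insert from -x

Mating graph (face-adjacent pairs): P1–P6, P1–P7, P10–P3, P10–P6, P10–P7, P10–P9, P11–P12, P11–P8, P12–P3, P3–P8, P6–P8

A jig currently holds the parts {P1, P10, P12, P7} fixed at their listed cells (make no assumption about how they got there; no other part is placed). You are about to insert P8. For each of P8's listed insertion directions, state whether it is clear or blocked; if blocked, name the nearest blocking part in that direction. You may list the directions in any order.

-x: ray from P8(0, 0) has no placed part ⇒ clear
+x: nearest on ray is P1@(2, 0) ⇒ blocked

+x: blocked by P1; -x: clear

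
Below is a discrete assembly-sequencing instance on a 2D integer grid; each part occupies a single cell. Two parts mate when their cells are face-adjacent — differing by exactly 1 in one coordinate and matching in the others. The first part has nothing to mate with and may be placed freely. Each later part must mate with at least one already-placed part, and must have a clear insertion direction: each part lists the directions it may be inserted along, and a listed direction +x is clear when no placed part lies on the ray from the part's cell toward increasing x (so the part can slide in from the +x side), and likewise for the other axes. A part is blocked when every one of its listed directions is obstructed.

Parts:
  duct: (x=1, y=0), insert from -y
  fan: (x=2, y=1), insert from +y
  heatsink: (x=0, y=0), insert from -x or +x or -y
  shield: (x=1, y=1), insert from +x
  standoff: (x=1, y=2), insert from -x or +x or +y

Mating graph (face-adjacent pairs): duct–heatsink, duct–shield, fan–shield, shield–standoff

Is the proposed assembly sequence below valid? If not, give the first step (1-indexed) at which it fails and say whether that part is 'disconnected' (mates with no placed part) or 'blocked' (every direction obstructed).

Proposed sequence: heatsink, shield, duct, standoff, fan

1. heatsink@(0, 0) [-x clear] — {heatsink}
2. shield@(1, 1) — no placed neighbour ⇒ disconnected

Invalid at step 2 (disconnected)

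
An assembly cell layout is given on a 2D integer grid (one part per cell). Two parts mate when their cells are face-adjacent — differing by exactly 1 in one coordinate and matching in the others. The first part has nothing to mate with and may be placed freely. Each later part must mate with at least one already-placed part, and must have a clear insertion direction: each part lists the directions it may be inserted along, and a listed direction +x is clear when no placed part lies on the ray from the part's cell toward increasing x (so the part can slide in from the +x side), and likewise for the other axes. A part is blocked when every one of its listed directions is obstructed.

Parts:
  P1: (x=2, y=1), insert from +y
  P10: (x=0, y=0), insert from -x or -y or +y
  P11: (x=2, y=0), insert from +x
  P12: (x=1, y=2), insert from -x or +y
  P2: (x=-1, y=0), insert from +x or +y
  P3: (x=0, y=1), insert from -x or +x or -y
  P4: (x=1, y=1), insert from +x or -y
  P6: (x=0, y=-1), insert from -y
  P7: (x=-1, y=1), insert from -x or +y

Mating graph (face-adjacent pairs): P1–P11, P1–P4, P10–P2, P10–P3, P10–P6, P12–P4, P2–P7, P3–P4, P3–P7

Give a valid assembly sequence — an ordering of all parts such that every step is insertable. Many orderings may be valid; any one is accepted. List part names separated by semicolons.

P12; P4; P1; P11; P3; P10; P6; P2; P7

1. P12@(1, 2) [-x clear] — {P12}
2. P4@(1, 1) [+x clear] — {P12, P4}
3. P1@(2, 1) [+y clear] — {P1, P12, P4}
4. P11@(2, 0) [+x clear] — {P1, P11, P12, P4}
5. P3@(0, 1) [-x clear] — {P1, P11, P12, P3, P4}
6. P10@(0, 0) [-x clear] — {P1, P10, P11, P12, P3, P4}
7. P6@(0, -1) [-y clear] — {P1, P10, P11, P12, P3, P4, P6}
8. P2@(-1, 0) [+y clear] — {P1, P10, P11, P12, P2, P3, P4, P6}
9. P7@(-1, 1) [-x clear] — {P1, P10, P11, P12, P2, P3, P4, P6, P7}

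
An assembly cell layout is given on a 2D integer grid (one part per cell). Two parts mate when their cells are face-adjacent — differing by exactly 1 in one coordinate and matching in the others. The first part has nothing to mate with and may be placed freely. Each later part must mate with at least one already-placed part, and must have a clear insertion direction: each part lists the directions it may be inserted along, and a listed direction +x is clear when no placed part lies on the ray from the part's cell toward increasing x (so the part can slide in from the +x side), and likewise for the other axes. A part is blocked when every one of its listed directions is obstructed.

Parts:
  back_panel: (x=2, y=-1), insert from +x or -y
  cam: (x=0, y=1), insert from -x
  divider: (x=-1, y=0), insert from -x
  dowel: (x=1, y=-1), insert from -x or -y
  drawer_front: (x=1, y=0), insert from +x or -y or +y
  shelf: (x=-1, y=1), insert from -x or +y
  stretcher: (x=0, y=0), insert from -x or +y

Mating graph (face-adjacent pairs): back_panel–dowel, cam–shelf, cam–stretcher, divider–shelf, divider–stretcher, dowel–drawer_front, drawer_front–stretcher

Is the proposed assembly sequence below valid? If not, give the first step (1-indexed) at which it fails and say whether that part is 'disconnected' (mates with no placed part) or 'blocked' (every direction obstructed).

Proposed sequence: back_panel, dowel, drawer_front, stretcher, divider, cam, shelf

Valid

1. back_panel@(2, -1) [+x clear] — {back_panel}
2. dowel@(1, -1) [-x clear] — {back_panel, dowel}
3. drawer_front@(1, 0) [+x clear] — {back_panel, dowel, drawer_front}
4. stretcher@(0, 0) [-x clear] — {back_panel, dowel, drawer_front, stretcher}
5. divider@(-1, 0) [-x clear] — {back_panel, divider, dowel, drawer_front, stretcher}
6. cam@(0, 1) [-x clear] — {back_panel, cam, divider, dowel, drawer_front, stretcher}
7. shelf@(-1, 1) [-x clear] — {back_panel, cam, divider, dowel, drawer_front, shelf, stretcher}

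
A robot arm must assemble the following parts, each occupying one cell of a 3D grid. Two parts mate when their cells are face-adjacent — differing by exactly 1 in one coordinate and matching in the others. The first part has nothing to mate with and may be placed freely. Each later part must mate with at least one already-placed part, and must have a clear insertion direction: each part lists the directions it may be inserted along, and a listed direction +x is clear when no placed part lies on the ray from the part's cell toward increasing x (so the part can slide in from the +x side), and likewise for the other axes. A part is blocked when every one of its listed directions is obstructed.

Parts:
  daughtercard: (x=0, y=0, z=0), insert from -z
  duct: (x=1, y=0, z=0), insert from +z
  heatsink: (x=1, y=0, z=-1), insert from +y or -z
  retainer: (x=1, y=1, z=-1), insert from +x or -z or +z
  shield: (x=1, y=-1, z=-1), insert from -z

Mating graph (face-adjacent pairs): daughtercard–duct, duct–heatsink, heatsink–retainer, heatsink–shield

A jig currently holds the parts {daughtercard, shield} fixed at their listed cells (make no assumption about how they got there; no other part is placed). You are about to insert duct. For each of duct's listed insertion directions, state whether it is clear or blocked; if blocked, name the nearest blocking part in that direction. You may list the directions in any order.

+z: ray from duct(1, 0, 0) has no placed part ⇒ clear

+z: clear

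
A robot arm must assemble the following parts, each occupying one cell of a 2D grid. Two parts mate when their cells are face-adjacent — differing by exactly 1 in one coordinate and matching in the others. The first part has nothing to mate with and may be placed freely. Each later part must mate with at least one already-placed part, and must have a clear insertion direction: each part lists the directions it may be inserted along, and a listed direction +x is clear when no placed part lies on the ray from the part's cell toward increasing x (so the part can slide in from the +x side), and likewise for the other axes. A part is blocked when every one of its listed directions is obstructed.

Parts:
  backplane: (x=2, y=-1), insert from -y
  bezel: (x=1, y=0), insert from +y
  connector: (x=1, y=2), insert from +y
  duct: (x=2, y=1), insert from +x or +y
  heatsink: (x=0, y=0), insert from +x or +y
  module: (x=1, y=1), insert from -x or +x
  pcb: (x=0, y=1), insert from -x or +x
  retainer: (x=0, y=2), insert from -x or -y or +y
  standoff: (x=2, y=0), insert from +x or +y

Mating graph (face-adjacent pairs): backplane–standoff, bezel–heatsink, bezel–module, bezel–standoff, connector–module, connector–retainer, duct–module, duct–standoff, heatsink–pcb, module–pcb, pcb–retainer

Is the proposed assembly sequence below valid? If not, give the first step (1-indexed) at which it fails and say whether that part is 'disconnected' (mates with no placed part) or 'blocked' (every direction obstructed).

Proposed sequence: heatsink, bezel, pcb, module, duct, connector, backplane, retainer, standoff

1. heatsink@(0, 0) [+x clear] — {heatsink}
2. bezel@(1, 0) [+y clear] — {bezel, heatsink}
3. pcb@(0, 1) [-x clear] — {bezel, heatsink, pcb}
4. module@(1, 1) [+x clear] — {bezel, heatsink, module, pcb}
5. duct@(2, 1) [+x clear] — {bezel, duct, heatsink, module, pcb}
6. connector@(1, 2) [+y clear] — {bezel, connector, duct, heatsink, module, pcb}
7. backplane@(2, -1) — no placed neighbour ⇒ disconnected

Invalid at step 7 (disconnected)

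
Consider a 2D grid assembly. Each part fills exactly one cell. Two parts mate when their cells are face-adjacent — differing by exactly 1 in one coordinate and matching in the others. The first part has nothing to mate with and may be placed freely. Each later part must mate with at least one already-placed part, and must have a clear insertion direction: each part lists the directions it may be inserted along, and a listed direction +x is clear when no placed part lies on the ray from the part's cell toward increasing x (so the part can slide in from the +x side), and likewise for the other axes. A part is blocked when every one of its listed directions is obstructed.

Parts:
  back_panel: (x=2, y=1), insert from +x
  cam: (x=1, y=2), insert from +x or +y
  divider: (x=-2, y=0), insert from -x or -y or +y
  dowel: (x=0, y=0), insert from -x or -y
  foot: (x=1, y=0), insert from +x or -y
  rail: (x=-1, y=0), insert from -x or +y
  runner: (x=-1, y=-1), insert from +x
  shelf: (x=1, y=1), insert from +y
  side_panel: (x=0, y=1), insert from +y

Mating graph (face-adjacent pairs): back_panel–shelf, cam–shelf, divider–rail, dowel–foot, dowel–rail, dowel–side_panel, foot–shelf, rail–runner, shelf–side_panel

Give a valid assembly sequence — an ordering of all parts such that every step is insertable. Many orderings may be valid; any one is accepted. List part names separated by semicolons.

1. divider@(-2, 0) [-x clear] — {divider}
2. rail@(-1, 0) [+y clear] — {divider, rail}
3. dowel@(0, 0) [-y clear] — {divider, dowel, rail}
4. foot@(1, 0) [+x clear] — {divider, dowel, foot, rail}
5. side_panel@(0, 1) [+y clear] — {divider, dowel, foot, rail, side_panel}
6. runner@(-1, -1) [+x clear] — {divider, dowel, foot, rail, runner, side_panel}
7. shelf@(1, 1) [+y clear] — {divider, dowel, foot, rail, runner, shelf, side_panel}
8. back_panel@(2, 1) [+x clear] — {back_panel, divider, dowel, foot, rail, runner, shelf, side_panel}
9. cam@(1, 2) [+x clear] — {back_panel, cam, divider, dowel, foot, rail, runner, shelf, side_panel}

divider; rail; dowel; foot; side_panel; runner; shelf; back_panel; cam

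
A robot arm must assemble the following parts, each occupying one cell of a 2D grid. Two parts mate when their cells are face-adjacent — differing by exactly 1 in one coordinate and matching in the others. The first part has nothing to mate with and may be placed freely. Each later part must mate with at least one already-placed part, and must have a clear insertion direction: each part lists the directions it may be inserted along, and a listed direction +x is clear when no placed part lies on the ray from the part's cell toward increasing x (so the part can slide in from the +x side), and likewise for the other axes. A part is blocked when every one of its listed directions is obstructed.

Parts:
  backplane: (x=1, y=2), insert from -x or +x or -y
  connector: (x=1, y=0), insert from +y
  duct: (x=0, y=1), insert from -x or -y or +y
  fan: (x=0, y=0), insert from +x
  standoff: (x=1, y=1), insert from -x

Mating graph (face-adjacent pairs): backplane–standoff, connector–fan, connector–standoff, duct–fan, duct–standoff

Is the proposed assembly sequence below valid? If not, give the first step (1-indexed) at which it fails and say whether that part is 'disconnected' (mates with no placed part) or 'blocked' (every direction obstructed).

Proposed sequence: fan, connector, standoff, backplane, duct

Valid

1. fan@(0, 0) [+x clear] — {fan}
2. connector@(1, 0) [+y clear] — {connector, fan}
3. standoff@(1, 1) [-x clear] — {connector, fan, standoff}
4. backplane@(1, 2) [-x clear] — {backplane, connector, fan, standoff}
5. duct@(0, 1) [-x clear] — {backplane, connector, duct, fan, standoff}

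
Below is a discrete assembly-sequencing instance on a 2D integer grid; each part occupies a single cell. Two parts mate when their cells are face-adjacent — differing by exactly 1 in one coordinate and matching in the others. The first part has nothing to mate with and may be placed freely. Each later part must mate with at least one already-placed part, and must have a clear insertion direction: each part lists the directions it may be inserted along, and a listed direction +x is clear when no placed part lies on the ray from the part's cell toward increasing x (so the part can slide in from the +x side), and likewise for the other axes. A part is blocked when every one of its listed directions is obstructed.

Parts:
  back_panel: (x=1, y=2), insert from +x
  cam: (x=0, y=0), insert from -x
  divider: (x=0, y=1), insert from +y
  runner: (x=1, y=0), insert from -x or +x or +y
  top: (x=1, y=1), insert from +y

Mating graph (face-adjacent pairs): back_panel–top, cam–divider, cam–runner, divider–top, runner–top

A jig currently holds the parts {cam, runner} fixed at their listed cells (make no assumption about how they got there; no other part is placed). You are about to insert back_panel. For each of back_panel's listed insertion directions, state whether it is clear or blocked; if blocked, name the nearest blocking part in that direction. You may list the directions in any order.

+x: clear

+x: ray from back_panel(1, 2) has no placed part ⇒ clear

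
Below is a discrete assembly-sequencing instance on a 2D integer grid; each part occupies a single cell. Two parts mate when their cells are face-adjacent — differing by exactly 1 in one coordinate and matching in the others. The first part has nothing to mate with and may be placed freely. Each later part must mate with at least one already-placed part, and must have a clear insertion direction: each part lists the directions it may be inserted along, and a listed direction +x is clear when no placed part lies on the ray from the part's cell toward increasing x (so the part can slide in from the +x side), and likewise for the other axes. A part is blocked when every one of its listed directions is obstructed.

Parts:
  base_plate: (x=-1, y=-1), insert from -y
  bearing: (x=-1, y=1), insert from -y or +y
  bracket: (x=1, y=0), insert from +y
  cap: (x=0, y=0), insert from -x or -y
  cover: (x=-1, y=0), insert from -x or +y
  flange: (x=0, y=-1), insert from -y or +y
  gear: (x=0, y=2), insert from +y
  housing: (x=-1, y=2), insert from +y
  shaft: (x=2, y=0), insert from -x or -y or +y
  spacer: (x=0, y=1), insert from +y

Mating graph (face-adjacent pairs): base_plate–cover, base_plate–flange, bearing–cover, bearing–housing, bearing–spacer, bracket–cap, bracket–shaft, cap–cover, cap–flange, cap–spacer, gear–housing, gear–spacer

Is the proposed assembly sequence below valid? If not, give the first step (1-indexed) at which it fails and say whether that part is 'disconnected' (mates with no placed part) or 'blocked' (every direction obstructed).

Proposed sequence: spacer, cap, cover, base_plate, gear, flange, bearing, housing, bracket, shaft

1. spacer@(0, 1) [+y clear] — {spacer}
2. cap@(0, 0) [-x clear] — {cap, spacer}
3. cover@(-1, 0) [-x clear] — {cap, cover, spacer}
4. base_plate@(-1, -1) [-y clear] — {base_plate, cap, cover, spacer}
5. gear@(0, 2) [+y clear] — {base_plate, cap, cover, gear, spacer}
6. flange@(0, -1) [-y clear] — {base_plate, cap, cover, flange, gear, spacer}
7. bearing@(-1, 1) [+y clear] — {base_plate, bearing, cap, cover, flange, gear, spacer}
8. housing@(-1, 2) [+y clear] — {base_plate, bearing, cap, cover, flange, gear, housing, spacer}
9. bracket@(1, 0) [+y clear] — {base_plate, bearing, bracket, cap, cover, flange, gear, housing, spacer}
10. shaft@(2, 0) [-y clear] — {base_plate, bearing, bracket, cap, cover, flange, gear, housing, shaft, spacer}

Valid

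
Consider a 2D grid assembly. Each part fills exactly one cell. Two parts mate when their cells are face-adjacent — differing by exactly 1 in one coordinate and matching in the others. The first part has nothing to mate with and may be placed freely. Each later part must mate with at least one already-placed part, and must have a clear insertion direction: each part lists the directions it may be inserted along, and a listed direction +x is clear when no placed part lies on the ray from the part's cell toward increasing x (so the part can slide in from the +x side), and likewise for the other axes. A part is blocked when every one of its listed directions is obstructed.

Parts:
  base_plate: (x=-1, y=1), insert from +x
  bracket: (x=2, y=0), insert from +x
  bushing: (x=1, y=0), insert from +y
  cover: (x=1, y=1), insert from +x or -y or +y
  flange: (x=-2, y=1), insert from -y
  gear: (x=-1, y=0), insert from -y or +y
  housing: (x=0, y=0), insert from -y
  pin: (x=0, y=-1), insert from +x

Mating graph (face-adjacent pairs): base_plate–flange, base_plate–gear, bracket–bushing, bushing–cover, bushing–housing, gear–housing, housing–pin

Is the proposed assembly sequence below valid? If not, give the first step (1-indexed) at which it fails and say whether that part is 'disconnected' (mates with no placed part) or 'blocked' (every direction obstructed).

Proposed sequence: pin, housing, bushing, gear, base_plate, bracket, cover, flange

1. pin@(0, -1) [+x clear] — {pin}
2. housing@(0, 0) — -y all obstructed ⇒ blocked

Invalid at step 2 (blocked)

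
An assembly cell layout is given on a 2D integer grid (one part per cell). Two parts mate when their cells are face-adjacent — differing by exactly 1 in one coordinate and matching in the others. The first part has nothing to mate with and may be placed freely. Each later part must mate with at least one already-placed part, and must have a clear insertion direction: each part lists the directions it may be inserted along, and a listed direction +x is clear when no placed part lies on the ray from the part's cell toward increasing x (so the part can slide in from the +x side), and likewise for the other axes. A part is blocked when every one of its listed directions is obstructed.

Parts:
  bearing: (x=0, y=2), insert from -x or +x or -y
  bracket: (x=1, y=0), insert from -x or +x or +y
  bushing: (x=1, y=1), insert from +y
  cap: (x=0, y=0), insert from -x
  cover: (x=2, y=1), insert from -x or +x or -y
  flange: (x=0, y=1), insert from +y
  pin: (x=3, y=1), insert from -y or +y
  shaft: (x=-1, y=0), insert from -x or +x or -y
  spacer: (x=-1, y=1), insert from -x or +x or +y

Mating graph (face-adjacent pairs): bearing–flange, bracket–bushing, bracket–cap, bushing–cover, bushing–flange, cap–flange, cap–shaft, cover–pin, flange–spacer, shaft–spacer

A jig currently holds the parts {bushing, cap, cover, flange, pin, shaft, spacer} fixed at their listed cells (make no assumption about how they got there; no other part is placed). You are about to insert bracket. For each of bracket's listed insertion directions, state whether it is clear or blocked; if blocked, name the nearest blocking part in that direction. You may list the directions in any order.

+x: clear; +y: blocked by bushing; -x: blocked by cap

-x: nearest on ray is cap@(0, 0) ⇒ blocked
+x: ray from bracket(1, 0) has no placed part ⇒ clear
+y: nearest on ray is bushing@(1, 1) ⇒ blocked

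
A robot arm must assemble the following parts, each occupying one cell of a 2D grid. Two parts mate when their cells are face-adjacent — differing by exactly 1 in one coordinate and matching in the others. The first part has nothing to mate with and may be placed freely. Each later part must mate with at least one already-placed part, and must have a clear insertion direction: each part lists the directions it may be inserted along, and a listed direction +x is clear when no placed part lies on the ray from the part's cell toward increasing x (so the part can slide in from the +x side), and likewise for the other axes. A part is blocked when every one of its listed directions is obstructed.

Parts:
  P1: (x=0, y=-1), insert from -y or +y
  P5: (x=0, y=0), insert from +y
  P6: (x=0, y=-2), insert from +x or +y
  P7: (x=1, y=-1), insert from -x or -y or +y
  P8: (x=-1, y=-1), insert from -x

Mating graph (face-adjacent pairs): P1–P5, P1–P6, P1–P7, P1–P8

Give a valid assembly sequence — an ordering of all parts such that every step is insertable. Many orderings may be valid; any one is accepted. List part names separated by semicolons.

P6; P1; P7; P5; P8

1. P6@(0, -2) [+x clear] — {P6}
2. P1@(0, -1) [+y clear] — {P1, P6}
3. P7@(1, -1) [-y clear] — {P1, P6, P7}
4. P5@(0, 0) [+y clear] — {P1, P5, P6, P7}
5. P8@(-1, -1) [-x clear] — {P1, P5, P6, P7, P8}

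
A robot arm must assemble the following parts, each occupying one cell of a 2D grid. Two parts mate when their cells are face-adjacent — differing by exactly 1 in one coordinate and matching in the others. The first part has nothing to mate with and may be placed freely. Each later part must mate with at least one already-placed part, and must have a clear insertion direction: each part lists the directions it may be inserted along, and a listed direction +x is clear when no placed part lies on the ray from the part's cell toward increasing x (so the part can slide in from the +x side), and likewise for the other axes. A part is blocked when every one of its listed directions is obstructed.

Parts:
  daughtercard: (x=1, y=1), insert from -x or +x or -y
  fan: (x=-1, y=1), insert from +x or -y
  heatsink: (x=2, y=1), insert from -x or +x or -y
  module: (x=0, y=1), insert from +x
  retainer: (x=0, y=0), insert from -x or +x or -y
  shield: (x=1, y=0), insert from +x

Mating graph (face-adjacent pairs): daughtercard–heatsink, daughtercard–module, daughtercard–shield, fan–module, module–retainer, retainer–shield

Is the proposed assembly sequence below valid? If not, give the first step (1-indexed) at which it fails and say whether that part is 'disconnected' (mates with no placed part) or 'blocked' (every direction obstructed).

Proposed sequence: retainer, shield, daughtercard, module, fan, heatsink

1. retainer@(0, 0) [-x clear] — {retainer}
2. shield@(1, 0) [+x clear] — {retainer, shield}
3. daughtercard@(1, 1) [-x clear] — {daughtercard, retainer, shield}
4. module@(0, 1) — +x all obstructed ⇒ blocked

Invalid at step 4 (blocked)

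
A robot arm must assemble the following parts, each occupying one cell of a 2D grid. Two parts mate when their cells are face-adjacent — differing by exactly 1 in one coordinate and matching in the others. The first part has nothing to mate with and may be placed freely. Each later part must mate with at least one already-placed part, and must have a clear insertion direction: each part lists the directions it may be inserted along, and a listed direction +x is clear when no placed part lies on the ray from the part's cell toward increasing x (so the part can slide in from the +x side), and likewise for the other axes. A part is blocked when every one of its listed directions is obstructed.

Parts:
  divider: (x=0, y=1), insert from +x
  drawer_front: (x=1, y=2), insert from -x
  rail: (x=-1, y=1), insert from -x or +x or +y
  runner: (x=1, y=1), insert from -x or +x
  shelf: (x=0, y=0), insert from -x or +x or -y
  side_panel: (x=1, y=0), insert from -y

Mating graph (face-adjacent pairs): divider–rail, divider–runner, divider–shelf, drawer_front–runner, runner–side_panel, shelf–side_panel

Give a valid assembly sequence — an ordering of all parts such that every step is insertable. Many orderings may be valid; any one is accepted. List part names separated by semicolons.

divider; runner; side_panel; drawer_front; rail; shelf

1. divider@(0, 1) [+x clear] — {divider}
2. runner@(1, 1) [+x clear] — {divider, runner}
3. side_panel@(1, 0) [-y clear] — {divider, runner, side_panel}
4. drawer_front@(1, 2) [-x clear] — {divider, drawer_front, runner, side_panel}
5. rail@(-1, 1) [-x clear] — {divider, drawer_front, rail, runner, side_panel}
6. shelf@(0, 0) [-x clear] — {divider, drawer_front, rail, runner, shelf, side_panel}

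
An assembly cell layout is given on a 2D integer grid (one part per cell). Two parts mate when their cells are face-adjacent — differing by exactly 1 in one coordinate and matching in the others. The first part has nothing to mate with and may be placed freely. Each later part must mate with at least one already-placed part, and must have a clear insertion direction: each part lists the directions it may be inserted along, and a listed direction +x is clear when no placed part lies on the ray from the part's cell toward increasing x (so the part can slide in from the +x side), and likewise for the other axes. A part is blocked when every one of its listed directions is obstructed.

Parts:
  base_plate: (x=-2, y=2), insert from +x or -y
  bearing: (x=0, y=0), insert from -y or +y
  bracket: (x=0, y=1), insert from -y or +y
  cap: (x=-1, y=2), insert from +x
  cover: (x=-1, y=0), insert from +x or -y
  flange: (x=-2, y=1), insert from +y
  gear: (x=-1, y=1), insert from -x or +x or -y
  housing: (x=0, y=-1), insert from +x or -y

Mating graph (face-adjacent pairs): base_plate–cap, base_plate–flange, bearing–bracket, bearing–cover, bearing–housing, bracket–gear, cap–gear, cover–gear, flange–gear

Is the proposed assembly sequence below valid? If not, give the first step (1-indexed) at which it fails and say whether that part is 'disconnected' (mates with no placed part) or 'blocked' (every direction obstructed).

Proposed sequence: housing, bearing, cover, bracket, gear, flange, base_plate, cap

1. housing@(0, -1) [+x clear] — {housing}
2. bearing@(0, 0) [+y clear] — {bearing, housing}
3. cover@(-1, 0) [-y clear] — {bearing, cover, housing}
4. bracket@(0, 1) [+y clear] — {bearing, bracket, cover, housing}
5. gear@(-1, 1) [-x clear] — {bearing, bracket, cover, gear, housing}
6. flange@(-2, 1) [+y clear] — {bearing, bracket, cover, flange, gear, housing}
7. base_plate@(-2, 2) [+x clear] — {base_plate, bearing, bracket, cover, flange, gear, housing}
8. cap@(-1, 2) [+x clear] — {base_plate, bearing, bracket, cap, cover, flange, gear, housing}

Valid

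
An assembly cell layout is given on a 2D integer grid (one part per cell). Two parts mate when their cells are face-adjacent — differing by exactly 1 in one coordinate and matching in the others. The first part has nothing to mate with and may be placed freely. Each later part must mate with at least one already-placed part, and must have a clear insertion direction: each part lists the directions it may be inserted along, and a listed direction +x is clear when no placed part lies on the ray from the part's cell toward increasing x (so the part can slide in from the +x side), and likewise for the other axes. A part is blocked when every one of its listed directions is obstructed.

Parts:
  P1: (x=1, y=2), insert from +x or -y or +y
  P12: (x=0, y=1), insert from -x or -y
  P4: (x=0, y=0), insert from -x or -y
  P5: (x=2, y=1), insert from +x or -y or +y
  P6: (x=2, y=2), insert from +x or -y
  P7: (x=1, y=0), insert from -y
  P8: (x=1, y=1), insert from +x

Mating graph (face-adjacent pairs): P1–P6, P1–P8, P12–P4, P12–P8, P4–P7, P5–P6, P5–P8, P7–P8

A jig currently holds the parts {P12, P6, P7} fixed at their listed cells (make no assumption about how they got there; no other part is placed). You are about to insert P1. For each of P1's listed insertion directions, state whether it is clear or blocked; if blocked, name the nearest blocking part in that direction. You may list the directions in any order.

+x: blocked by P6; +y: clear; -y: blocked by P7

+x: nearest on ray is P6@(2, 2) ⇒ blocked
-y: nearest on ray is P7@(1, 0) ⇒ blocked
+y: ray from P1(1, 2) has no placed part ⇒ clear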